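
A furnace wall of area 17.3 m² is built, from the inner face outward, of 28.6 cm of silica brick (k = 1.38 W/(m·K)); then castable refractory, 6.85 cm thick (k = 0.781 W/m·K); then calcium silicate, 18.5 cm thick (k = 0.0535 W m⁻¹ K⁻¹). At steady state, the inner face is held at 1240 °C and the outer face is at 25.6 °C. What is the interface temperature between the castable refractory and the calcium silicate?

T = 1145 °C

Series thermal resistances, inner to outer:
  R_silica brick = L/(kA) = 0.286/(1.38·17.3) = 0.01198 K/W
  R_castable refractory = L/(kA) = 0.0685/(0.781·17.3) = 0.005070 K/W
  R_calcium silicate = L/(kA) = 0.185/(0.0535·17.3) = 0.1999 K/W
ΣR = 0.01198 + 0.005070 + 0.1999 = 0.2170 K/W
Q = ΔT/ΣR = (1240 °C − 25.6 °C)/0.2170 = 5596 W
From the inner boundary to the castable refractory/calcium silicate interface, ΣR_partial = 0.01705 K/W.
T_interface = T_in − Q·ΣR_partial = 1240 °C − (5596)(0.01705) = 1145 °C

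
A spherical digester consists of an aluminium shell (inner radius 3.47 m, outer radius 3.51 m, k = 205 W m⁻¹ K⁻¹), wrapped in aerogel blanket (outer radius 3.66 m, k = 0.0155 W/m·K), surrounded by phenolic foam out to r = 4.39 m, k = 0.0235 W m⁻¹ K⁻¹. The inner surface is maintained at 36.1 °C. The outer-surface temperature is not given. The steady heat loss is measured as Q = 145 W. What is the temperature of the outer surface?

T_out = 5.10 °C

Sum the resistances:
  R_aluminium = (1/3.47 − 1/3.51)/(4πk) = 0.003284/(4π·205) = 1.275×10^-6 K/W
  R_aerogel blanket = (1/3.51 − 1/3.66)/(4πk) = 0.01168/(4π·0.0155) = 0.05995 K/W
  R_phenolic foam = (1/3.66 − 1/4.39)/(4πk) = 0.04543/(4π·0.0235) = 0.1539 K/W
ΣR = 0.2138 K/W
ΔT = Q·ΣR = 145 × 0.2138 = 31.00 K
Heat flows outward, so T_out = T_in − ΔT = 36.1 − 31.00 = 5.10 °C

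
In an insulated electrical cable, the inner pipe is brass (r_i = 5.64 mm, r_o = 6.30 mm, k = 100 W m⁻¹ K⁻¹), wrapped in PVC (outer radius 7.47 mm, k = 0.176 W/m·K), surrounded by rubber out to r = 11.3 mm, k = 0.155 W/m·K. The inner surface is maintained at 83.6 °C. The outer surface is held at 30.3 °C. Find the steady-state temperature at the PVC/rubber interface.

Series thermal resistances, inner to outer:
  R'_brass = ln(0.00630/0.00564)/(2πk) = 0.1107/(2π·100) = 1.761×10^-4 m·K/W
  R'_PVC = ln(0.00747/0.00630)/(2πk) = 0.1703/(2π·0.176) = 0.1540 m·K/W
  R'_rubber = ln(0.0113/0.00747)/(2πk) = 0.4139/(2π·0.155) = 0.4250 m·K/W
ΣR = 1.761×10^-4 + 0.1540 + 0.4250 = 0.5792 m·K/W
Q' = ΔT/ΣR = (83.6 °C − 30.3 °C)/0.5792 = 92.02 W/m
From the inner boundary to the PVC/rubber interface, ΣR_partial = 0.1542 m·K/W.
T_interface = T_in − Q'·ΣR_partial = 83.6 °C − (92.02)(0.1542) = 69.4 °C

T = 69.4 °C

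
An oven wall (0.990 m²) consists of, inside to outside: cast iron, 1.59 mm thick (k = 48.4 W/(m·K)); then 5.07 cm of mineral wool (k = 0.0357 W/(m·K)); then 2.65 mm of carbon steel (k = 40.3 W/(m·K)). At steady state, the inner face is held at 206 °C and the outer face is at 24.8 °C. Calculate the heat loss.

Treat each layer as a resistance in series:
  R_cast iron = L/(kA) = 0.00159/(48.4·0.990) = 3.318×10^-5 K/W
  R_mineral wool = L/(kA) = 0.0507/(0.0357·0.990) = 1.435 K/W
  R_carbon steel = L/(kA) = 0.00265/(40.3·0.990) = 6.642×10^-5 K/W
ΣR = 3.318×10^-5 + 1.435 + 6.642×10^-5 = 1.435 K/W
Q = ΔT/ΣR = (206 °C − 24.8 °C)/1.435 = 126 W

Q = 126 W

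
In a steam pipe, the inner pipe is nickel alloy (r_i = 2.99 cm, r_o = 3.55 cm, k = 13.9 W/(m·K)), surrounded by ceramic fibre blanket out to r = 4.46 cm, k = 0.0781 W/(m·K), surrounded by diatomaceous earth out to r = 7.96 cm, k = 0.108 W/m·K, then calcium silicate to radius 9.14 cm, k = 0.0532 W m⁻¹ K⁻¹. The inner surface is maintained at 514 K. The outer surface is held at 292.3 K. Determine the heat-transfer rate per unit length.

Q' = 128 W/m

Treat each layer as a resistance in series:
  R'_nickel alloy = ln(0.0355/0.0299)/(2πk) = 0.1717/(2π·13.9) = 0.001966 m·K/W
  R'_ceramic fibre blanket = ln(0.0446/0.0355)/(2πk) = 0.2282/(2π·0.0781) = 0.4650 m·K/W
  R'_diatomaceous earth = ln(0.0796/0.0446)/(2πk) = 0.5793/(2π·0.108) = 0.8537 m·K/W
  R'_calcium silicate = ln(0.0914/0.0796)/(2πk) = 0.1382/(2π·0.0532) = 0.4135 m·K/W
ΣR = 0.001966 + 0.4650 + 0.8537 + 0.4135 = 1.734 m·K/W
Q' = ΔT/ΣR = (514 K − 292.3 K)/1.734 = 128 W/m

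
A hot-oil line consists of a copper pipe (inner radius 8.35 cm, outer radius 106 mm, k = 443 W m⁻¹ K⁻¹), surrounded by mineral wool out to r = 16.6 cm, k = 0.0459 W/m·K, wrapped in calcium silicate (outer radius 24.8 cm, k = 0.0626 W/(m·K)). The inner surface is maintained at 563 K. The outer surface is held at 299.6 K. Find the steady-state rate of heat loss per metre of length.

Treat each layer as a resistance in series:
  R'_copper = ln(0.106/0.0835)/(2πk) = 0.2386/(2π·443) = 8.572×10^-5 m·K/W
  R'_mineral wool = ln(0.166/0.106)/(2πk) = 0.4485/(2π·0.0459) = 1.555 m·K/W
  R'_calcium silicate = ln(0.248/0.166)/(2πk) = 0.4014/(2π·0.0626) = 1.021 m·K/W
ΣR = 8.572×10^-5 + 1.555 + 1.021 = 2.576 m·K/W
Q' = ΔT/ΣR = (563 K − 299.6 K)/2.576 = 102 W/m

Q' = 102 W/m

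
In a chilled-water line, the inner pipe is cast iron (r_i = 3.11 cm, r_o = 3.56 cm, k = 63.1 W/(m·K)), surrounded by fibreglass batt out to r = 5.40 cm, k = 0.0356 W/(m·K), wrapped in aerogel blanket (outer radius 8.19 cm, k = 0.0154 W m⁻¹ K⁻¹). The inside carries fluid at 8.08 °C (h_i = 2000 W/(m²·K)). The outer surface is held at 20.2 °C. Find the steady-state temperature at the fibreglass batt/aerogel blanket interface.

Resistance network (inner→outer):
  R'_conv,in = 1/(2πr h) = 1/(2π·0.0311·2000) = 0.002559 m·K/W
  R'_cast iron = ln(0.0356/0.0311)/(2πk) = 0.1351/(2π·63.1) = 3.409×10^-4 m·K/W
  R'_fibreglass batt = ln(0.0540/0.0356)/(2πk) = 0.4166/(2π·0.0356) = 1.863 m·K/W
  R'_aerogel blanket = ln(0.0819/0.0540)/(2πk) = 0.4165/(2π·0.0154) = 4.305 m·K/W
ΣR = 0.002559 + 3.409×10^-4 + 1.863 + 4.305 = 6.171 m·K/W
Q' = ΔT/ΣR = (8.08 °C − 20.2 °C)/6.171 = -1.964 W/m
From the inner boundary to the fibreglass batt/aerogel blanket interface, ΣR_partial = 1.866 m·K/W.
T_interface = T_in − Q'·ΣR_partial = 8.08 °C − (-1.964)(1.866) = 11.7 °C

T = 11.7 °C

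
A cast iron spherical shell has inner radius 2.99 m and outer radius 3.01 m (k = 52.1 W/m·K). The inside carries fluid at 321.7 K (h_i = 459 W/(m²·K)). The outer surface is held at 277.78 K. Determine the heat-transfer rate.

Q = 1.93×10^6 W

Series thermal resistances, inner to outer:
  R_conv,in = 1/(4πr²h) = 1/(4π·2.99²·459) = 1.939×10^-5 K/W
  R_cast iron = (1/2.99 − 1/3.01)/(4πk) = 0.002222/(4π·52.1) = 3.394×10^-6 K/W
ΣR = 1.939×10^-5 + 3.394×10^-6 = 2.278×10^-5 K/W
Q = ΔT/ΣR = (321.7 K − 277.78 K)/2.278×10^-5 = 1.93×10^6 W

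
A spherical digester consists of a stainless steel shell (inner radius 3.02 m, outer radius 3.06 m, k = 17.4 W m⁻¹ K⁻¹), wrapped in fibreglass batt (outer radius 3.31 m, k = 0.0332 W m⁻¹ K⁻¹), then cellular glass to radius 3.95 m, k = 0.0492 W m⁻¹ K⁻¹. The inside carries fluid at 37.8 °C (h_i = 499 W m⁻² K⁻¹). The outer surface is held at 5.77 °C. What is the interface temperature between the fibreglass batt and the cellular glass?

Series thermal resistances, inner to outer:
  R_conv,in = 1/(4πr²h) = 1/(4π·3.02²·499) = 1.749×10^-5 K/W
  R_stainless steel = (1/3.02 − 1/3.06)/(4πk) = 0.004328/(4π·17.4) = 1.980×10^-5 K/W
  R_fibreglass batt = (1/3.06 − 1/3.31)/(4πk) = 0.02468/(4π·0.0332) = 0.05916 K/W
  R_cellular glass = (1/3.31 − 1/3.95)/(4πk) = 0.04895/(4π·0.0492) = 0.07917 K/W
ΣR = 1.749×10^-5 + 1.980×10^-5 + 0.05916 + 0.07917 = 0.1384 K/W
Q = ΔT/ΣR = (37.8 °C − 5.77 °C)/0.1384 = 231.4 W
From the inner boundary to the fibreglass batt/cellular glass interface, ΣR_partial = 0.05920 K/W.
T_interface = T_in − Q·ΣR_partial = 37.8 °C − (231.4)(0.05920) = 24.1 °C

T = 24.1 °C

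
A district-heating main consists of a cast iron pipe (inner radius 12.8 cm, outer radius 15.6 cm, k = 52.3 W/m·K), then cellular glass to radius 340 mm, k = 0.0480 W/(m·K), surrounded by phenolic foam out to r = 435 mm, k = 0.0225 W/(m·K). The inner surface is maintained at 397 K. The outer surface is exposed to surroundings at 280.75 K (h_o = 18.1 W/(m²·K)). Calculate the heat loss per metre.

Q' = 26.7 W/m

Treat each layer as a resistance in series:
  R'_cast iron = ln(0.156/0.128)/(2πk) = 0.1978/(2π·52.3) = 6.020×10^-4 m·K/W
  R'_cellular glass = ln(0.340/0.156)/(2πk) = 0.7791/(2π·0.0480) = 2.583 m·K/W
  R'_phenolic foam = ln(0.435/0.340)/(2πk) = 0.2464/(2π·0.0225) = 1.743 m·K/W
  R'_conv,out = 1/(2πr h) = 1/(2π·0.435·18.1) = 0.02021 m·K/W
ΣR = 6.020×10^-4 + 2.583 + 1.743 + 0.02021 = 4.347 m·K/W
Q' = ΔT/ΣR = (397 K − 280.75 K)/4.347 = 26.7 W/m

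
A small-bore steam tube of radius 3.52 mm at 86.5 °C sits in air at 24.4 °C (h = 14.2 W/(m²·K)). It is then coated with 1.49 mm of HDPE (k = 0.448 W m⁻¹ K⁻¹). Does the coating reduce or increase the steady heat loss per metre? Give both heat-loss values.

Critical radius for a cylinder: r_cr = k/h = 0.0315 m = 3.15 cm.
Outer radius after coating: r₂ = 0.00352 + 0.00149 = 0.00501 m.
Since r₁ < r_cr and r₂ ≤ r_cr, the coating moves toward the maximum at r_cr — heat loss rises.
Bare: R = 1/(2πr₁h) = 3.184 m·K/W; Q = 62.1/3.184 = 19.5 W/m.
Coated: R = R_cond + R_conv = 2.363 m·K/W; Q = 62.1/2.363 = 26.3 W/m.

increases: 19.5 → 26.3 W/m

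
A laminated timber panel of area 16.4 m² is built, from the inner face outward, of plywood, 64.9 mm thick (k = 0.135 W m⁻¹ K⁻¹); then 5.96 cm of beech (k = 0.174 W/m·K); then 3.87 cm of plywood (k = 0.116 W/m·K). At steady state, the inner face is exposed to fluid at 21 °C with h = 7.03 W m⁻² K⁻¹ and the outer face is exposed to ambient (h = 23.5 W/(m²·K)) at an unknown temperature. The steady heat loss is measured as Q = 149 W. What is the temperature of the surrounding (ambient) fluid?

Series resistances:
  R_conv,in = 1/(hA) = 1/(7.03·16.4) = 0.008674 K/W
  R_plywood = L/(kA) = 0.0649/(0.135·16.4) = 0.02931 K/W
  R_beech = L/(kA) = 0.0596/(0.174·16.4) = 0.02089 K/W
  R_plywood = L/(kA) = 0.0387/(0.116·16.4) = 0.02034 K/W
  R_conv,out = 1/(hA) = 1/(23.5·16.4) = 0.002595 K/W
ΣR = 0.08181 K/W
ΔT = Q·ΣR = 149 × 0.08181 = 12.19 K
Heat flows outward, so T_out = T_in − ΔT = 21 − 12.19 = 8.81 °C

T_out = 8.81 °C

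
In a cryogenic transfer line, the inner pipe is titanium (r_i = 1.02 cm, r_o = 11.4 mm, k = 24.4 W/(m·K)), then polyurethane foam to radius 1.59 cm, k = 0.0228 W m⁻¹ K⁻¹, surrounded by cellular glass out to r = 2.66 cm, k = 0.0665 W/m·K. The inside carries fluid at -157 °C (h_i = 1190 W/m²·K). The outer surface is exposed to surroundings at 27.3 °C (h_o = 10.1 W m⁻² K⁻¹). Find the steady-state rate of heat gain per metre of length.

Q' = 44.3 W/m

Series thermal resistances, inner to outer:
  R'_conv,in = 1/(2πr h) = 1/(2π·0.0102·1190) = 0.01311 m·K/W
  R'_titanium = ln(0.0114/0.0102)/(2πk) = 0.1112/(2π·24.4) = 7.255×10^-4 m·K/W
  R'_polyurethane foam = ln(0.0159/0.0114)/(2πk) = 0.3327/(2π·0.0228) = 2.322 m·K/W
  R'_cellular glass = ln(0.0266/0.0159)/(2πk) = 0.5146/(2π·0.0665) = 1.232 m·K/W
  R'_conv,out = 1/(2πr h) = 1/(2π·0.0266·10.1) = 0.5924 m·K/W
ΣR = 0.01311 + 7.255×10^-4 + 2.322 + 1.232 + 0.5924 = 4.160 m·K/W
Q' = ΔT/ΣR = (-157 °C − 27.3 °C)/4.160 = -44.3 W/m
(Negative Q' ⇒ heat flows inward; heat gain = 44.3 W/m.)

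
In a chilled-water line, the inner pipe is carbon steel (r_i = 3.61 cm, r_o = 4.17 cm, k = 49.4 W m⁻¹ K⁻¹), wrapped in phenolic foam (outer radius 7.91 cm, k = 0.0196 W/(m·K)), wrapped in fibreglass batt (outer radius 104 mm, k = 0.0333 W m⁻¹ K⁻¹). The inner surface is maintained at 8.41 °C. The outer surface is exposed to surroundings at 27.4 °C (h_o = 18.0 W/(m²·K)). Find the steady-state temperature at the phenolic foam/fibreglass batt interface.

Treat each layer as a resistance in series:
  R'_carbon steel = ln(0.0417/0.0361)/(2πk) = 0.1442/(2π·49.4) = 4.646×10^-4 m·K/W
  R'_phenolic foam = ln(0.0791/0.0417)/(2πk) = 0.6402/(2π·0.0196) = 5.199 m·K/W
  R'_fibreglass batt = ln(0.104/0.0791)/(2πk) = 0.2737/(2π·0.0333) = 1.308 m·K/W
  R'_conv,out = 1/(2πr h) = 1/(2π·0.104·18.0) = 0.08502 m·K/W
ΣR = 4.646×10^-4 + 5.199 + 1.308 + 0.08502 = 6.592 m·K/W
Q' = ΔT/ΣR = (8.41 °C − 27.4 °C)/6.592 = -2.881 W/m
From the inner boundary to the phenolic foam/fibreglass batt interface, ΣR_partial = 5.199 m·K/W.
T_interface = T_in − Q'·ΣR_partial = 8.41 °C − (-2.881)(5.199) = 23.4 °C

T = 23.4 °C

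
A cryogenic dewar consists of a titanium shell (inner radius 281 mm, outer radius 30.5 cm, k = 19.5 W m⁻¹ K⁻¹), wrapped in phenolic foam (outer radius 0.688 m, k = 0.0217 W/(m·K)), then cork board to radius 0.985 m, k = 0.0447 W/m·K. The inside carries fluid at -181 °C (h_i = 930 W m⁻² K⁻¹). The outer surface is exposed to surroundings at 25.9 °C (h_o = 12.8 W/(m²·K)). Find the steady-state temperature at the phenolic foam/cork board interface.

T = 4.1 °C

Series thermal resistances, inner to outer:
  R_conv,in = 1/(4πr²h) = 1/(4π·0.281²·930) = 0.001084 K/W
  R_titanium = (1/0.281 − 1/0.305)/(4πk) = 0.2800/(4π·19.5) = 0.001143 K/W
  R_phenolic foam = (1/0.305 − 1/0.688)/(4πk) = 1.825/(4π·0.0217) = 6.693 K/W
  R_cork board = (1/0.688 − 1/0.985)/(4πk) = 0.4383/(4π·0.0447) = 0.7802 K/W
  R_conv,out = 1/(4πr²h) = 1/(4π·0.985²·12.8) = 0.006408 K/W
ΣR = 0.001084 + 0.001143 + 6.693 + 0.7802 + 0.006408 = 7.482 K/W
Q = ΔT/ΣR = (-181 °C − 25.9 °C)/7.482 = -27.65 W
From the inner boundary to the phenolic foam/cork board interface, ΣR_partial = 6.695 K/W.
T_interface = T_in − Q·ΣR_partial = -181 °C − (-27.65)(6.695) = 4.1 °C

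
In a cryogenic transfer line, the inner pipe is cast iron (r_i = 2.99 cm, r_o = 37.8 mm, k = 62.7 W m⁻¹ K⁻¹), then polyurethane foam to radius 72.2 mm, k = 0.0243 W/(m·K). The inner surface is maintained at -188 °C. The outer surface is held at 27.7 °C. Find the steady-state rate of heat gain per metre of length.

Treat each layer as a resistance in series:
  R'_cast iron = ln(0.0378/0.0299)/(2πk) = 0.2345/(2π·62.7) = 5.951×10^-4 m·K/W
  R'_polyurethane foam = ln(0.0722/0.0378)/(2πk) = 0.6471/(2π·0.0243) = 4.238 m·K/W
ΣR = 5.951×10^-4 + 4.238 = 4.239 m·K/W
Q' = ΔT/ΣR = (-188 °C − 27.7 °C)/4.239 = -50.9 W/m
(Negative Q' ⇒ heat flows inward; heat gain = 50.9 W/m.)

Q' = 50.9 W/m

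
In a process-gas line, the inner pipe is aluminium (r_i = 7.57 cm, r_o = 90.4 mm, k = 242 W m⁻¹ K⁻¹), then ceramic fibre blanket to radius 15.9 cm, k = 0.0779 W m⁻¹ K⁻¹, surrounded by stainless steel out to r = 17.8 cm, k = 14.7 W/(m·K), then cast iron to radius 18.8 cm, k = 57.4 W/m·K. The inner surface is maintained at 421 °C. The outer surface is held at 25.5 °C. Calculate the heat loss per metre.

Q' = 342 W/m

Series thermal resistances, inner to outer:
  R'_aluminium = ln(0.0904/0.0757)/(2πk) = 0.1775/(2π·242) = 1.167×10^-4 m·K/W
  R'_ceramic fibre blanket = ln(0.159/0.0904)/(2πk) = 0.5647/(2π·0.0779) = 1.154 m·K/W
  R'_stainless steel = ln(0.178/0.159)/(2πk) = 0.1129/(2π·14.7) = 0.001222 m·K/W
  R'_cast iron = ln(0.188/0.178)/(2πk) = 0.05466/(2π·57.4) = 1.516×10^-4 m·K/W
ΣR = 1.167×10^-4 + 1.154 + 0.001222 + 1.516×10^-4 = 1.155 m·K/W
Q' = ΔT/ΣR = (421 °C − 25.5 °C)/1.155 = 342 W/m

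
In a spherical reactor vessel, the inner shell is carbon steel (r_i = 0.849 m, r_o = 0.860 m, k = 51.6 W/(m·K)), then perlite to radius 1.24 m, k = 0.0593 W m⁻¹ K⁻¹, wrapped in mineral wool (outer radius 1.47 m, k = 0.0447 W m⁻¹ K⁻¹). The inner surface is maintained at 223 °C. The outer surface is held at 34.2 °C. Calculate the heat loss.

Series thermal resistances, inner to outer:
  R_carbon steel = (1/0.849 − 1/0.860)/(4πk) = 0.01507/(4π·51.6) = 2.323×10^-5 K/W
  R_perlite = (1/0.860 − 1/1.24)/(4πk) = 0.3563/(4π·0.0593) = 0.4782 K/W
  R_mineral wool = (1/1.24 − 1/1.47)/(4πk) = 0.1262/(4π·0.0447) = 0.2246 K/W
ΣR = 2.323×10^-5 + 0.4782 + 0.2246 = 0.7028 K/W
Q = ΔT/ΣR = (223 °C − 34.2 °C)/0.7028 = 269 W

Q = 269 W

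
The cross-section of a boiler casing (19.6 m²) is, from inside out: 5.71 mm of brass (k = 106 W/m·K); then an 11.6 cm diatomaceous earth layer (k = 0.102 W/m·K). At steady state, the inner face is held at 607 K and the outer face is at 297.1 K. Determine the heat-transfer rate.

Series thermal resistances, inner to outer:
  R_brass = L/(kA) = 0.00571/(106·19.6) = 2.748×10^-6 K/W
  R_diatomaceous earth = L/(kA) = 0.116/(0.102·19.6) = 0.05802 K/W
ΣR = 2.748×10^-6 + 0.05802 = 0.05802 K/W
Q = ΔT/ΣR = (607 K − 297.1 K)/0.05802 = 5340 W

Q = 5.34 kW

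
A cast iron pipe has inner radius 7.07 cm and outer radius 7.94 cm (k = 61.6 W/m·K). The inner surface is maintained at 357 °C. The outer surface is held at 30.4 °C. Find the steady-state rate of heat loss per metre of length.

Q' = 2πk·ΔT/ln(r₂/r₁) = 2π × 61.6 × 326.6 / ln(0.0794/0.0707) = 1.09×10^6 W/m

Q' = 1090 kW/m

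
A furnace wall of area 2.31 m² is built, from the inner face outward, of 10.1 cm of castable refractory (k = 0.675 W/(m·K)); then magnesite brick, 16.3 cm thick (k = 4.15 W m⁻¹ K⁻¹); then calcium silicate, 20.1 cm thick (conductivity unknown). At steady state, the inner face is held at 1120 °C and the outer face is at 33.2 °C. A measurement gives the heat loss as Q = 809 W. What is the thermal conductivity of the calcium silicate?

k = 0.0690 W/m·K

ΣR = ΔT/Q = |1120 − 33.2|/809 = 1.343 K/W
Known resistances:
  R_castable refractory = L/(kA) = 0.101/(0.675·2.31) = 0.06477 K/W
  R_magnesite brick = L/(kA) = 0.163/(4.15·2.31) = 0.01700 K/W
R_calcium silicate = ΣR − ΣR_known = 1.343 − 0.08177 = 1.261 K/W
L/(kA) = 1.261 ⇒ k = 0.201/(1.261·2.31) = 0.0690 W/m·K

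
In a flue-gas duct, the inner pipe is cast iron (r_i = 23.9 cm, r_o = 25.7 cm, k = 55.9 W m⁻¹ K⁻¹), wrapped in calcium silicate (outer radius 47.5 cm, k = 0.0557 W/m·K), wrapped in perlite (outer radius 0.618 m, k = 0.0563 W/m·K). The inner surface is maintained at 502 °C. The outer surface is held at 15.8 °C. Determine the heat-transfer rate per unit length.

Series thermal resistances, inner to outer:
  R'_cast iron = ln(0.257/0.239)/(2πk) = 0.07261/(2π·55.9) = 2.067×10^-4 m·K/W
  R'_calcium silicate = ln(0.475/0.257)/(2πk) = 0.6142/(2π·0.0557) = 1.755 m·K/W
  R'_perlite = ln(0.618/0.475)/(2πk) = 0.2632/(2π·0.0563) = 0.7440 m·K/W
ΣR = 2.067×10^-4 + 1.755 + 0.7440 = 2.499 m·K/W
Q' = ΔT/ΣR = (502 °C − 15.8 °C)/2.499 = 195 W/m

Q' = 195 W/m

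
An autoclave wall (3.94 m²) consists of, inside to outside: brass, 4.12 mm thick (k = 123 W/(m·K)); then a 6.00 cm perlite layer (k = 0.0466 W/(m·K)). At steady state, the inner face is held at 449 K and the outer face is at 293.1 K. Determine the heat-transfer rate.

Q = 477 W

Treat each layer as a resistance in series:
  R_brass = L/(kA) = 0.00412/(123·3.94) = 8.502×10^-6 K/W
  R_perlite = L/(kA) = 0.0600/(0.0466·3.94) = 0.3268 K/W
ΣR = 8.502×10^-6 + 0.3268 = 0.3268 K/W
Q = ΔT/ΣR = (449 K − 293.1 K)/0.3268 = 477 W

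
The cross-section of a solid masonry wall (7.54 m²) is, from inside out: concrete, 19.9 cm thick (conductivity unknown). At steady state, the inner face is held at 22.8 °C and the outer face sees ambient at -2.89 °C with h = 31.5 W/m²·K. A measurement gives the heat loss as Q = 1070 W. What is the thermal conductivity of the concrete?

k = 1.33 W/m·K

ΣR = ΔT/Q = |22.8 − -2.89|/1070 = 0.02401 K/W
Known resistances:
  R_conv,out = 1/(hA) = 1/(31.5·7.54) = 0.004210 K/W
R_concrete = ΣR − ΣR_known = 0.02401 − 0.004210 = 0.01980 K/W
L/(kA) = 0.01980 ⇒ k = 0.199/(0.01980·7.54) = 1.33 W/m·K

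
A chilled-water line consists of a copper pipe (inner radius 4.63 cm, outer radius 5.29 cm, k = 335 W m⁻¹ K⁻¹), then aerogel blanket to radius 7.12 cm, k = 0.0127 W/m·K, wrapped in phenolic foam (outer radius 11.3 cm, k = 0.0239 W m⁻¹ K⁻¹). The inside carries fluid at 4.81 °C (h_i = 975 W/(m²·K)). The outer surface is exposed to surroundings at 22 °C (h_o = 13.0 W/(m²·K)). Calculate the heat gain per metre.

Resistance network (inner→outer):
  R'_conv,in = 1/(2πr h) = 1/(2π·0.0463·975) = 0.003526 m·K/W
  R'_copper = ln(0.0529/0.0463)/(2πk) = 0.1333/(2π·335) = 6.331×10^-5 m·K/W
  R'_aerogel blanket = ln(0.0712/0.0529)/(2πk) = 0.2971/(2π·0.0127) = 3.723 m·K/W
  R'_phenolic foam = ln(0.113/0.0712)/(2πk) = 0.4619/(2π·0.0239) = 3.076 m·K/W
  R'_conv,out = 1/(2πr h) = 1/(2π·0.113·13.0) = 0.1083 m·K/W
ΣR = 0.003526 + 6.331×10^-5 + 3.723 + 3.076 + 0.1083 = 6.911 m·K/W
Q' = ΔT/ΣR = (4.81 °C − 22 °C)/6.911 = -2.49 W/m
(Negative Q' ⇒ heat flows inward; heat gain = 2.49 W/m.)

Q' = 2.49 W/m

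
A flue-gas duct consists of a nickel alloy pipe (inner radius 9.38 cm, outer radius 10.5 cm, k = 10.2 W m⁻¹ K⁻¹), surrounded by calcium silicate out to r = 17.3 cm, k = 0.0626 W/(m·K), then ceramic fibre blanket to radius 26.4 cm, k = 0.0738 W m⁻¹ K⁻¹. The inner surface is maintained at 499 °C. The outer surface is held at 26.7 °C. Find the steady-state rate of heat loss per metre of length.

Series thermal resistances, inner to outer:
  R'_nickel alloy = ln(0.105/0.0938)/(2πk) = 0.1128/(2π·10.2) = 0.001760 m·K/W
  R'_calcium silicate = ln(0.173/0.105)/(2πk) = 0.4993/(2π·0.0626) = 1.270 m·K/W
  R'_ceramic fibre blanket = ln(0.264/0.173)/(2πk) = 0.4227/(2π·0.0738) = 0.9115 m·K/W
ΣR = 0.001760 + 1.270 + 0.9115 = 2.183 m·K/W
Q' = ΔT/ΣR = (499 °C − 26.7 °C)/2.183 = 216 W/m

Q' = 216 W/m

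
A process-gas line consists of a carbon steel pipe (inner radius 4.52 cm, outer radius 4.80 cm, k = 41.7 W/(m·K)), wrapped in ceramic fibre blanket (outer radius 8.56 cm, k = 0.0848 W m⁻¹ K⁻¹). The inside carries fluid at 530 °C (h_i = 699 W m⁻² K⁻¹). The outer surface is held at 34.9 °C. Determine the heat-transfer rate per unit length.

Q' = 454 W/m

Series thermal resistances, inner to outer:
  R'_conv,in = 1/(2πr h) = 1/(2π·0.0452·699) = 0.005037 m·K/W
  R'_carbon steel = ln(0.0480/0.0452)/(2πk) = 0.06010/(2π·41.7) = 2.294×10^-4 m·K/W
  R'_ceramic fibre blanket = ln(0.0856/0.0480)/(2πk) = 0.5785/(2π·0.0848) = 1.086 m·K/W
ΣR = 0.005037 + 2.294×10^-4 + 1.086 = 1.091 m·K/W
Q' = ΔT/ΣR = (530 °C − 34.9 °C)/1.091 = 454 W/m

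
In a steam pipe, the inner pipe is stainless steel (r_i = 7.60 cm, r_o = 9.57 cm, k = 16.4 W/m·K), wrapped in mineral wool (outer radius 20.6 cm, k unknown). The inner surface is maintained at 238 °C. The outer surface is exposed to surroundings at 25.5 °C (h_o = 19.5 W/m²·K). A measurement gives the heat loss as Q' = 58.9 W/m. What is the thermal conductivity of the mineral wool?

ΣR = ΔT/Q' = |238 − 25.5|/58.9 = 3.608 m·K/W
Known resistances:
  R'_stainless steel = ln(0.0957/0.0760)/(2πk) = 0.2305/(2π·16.4) = 0.002237 m·K/W
  R'_conv,out = 1/(2πr h) = 1/(2π·0.206·19.5) = 0.03962 m·K/W
R_mineral wool = ΣR − ΣR_known = 3.608 − 0.04186 = 3.566 m·K/W
ln(r₂/r₁)/(2πk) = 3.566 ⇒ k = 0.7667/(2π·3.566) = 0.0342 W/m·K

k = 0.0342 W/m·K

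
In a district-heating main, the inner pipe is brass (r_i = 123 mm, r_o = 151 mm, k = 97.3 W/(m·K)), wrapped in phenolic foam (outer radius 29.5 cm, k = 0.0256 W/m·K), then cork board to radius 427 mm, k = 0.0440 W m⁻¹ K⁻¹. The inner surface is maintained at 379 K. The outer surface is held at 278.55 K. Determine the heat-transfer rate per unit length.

Series thermal resistances, inner to outer:
  R'_brass = ln(0.151/0.123)/(2πk) = 0.2051/(2π·97.3) = 3.355×10^-4 m·K/W
  R'_phenolic foam = ln(0.295/0.151)/(2πk) = 0.6697/(2π·0.0256) = 4.163 m·K/W
  R'_cork board = ln(0.427/0.295)/(2πk) = 0.3698/(2π·0.0440) = 1.338 m·K/W
ΣR = 3.355×10^-4 + 4.163 + 1.338 = 5.501 m·K/W
Q' = ΔT/ΣR = (379 K − 278.55 K)/5.501 = 18.3 W/m

Q' = 18.3 W/m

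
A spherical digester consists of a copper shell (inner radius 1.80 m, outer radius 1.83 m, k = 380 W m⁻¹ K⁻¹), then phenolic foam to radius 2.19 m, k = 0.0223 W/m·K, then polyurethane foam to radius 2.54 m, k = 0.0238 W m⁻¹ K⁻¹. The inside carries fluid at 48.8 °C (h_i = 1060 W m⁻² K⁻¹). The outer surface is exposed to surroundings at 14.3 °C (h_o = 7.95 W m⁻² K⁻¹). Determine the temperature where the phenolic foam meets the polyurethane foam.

T = 28.0 °C

Resistance network (inner→outer):
  R_conv,in = 1/(4πr²h) = 1/(4π·1.80²·1060) = 2.317×10^-5 K/W
  R_copper = (1/1.80 − 1/1.83)/(4πk) = 0.009107/(4π·380) = 1.907×10^-6 K/W
  R_phenolic foam = (1/1.83 − 1/2.19)/(4πk) = 0.08983/(4π·0.0223) = 0.3205 K/W
  R_polyurethane foam = (1/2.19 − 1/2.54)/(4πk) = 0.06292/(4π·0.0238) = 0.2104 K/W
  R_conv,out = 1/(4πr²h) = 1/(4π·2.54²·7.95) = 0.001552 K/W
ΣR = 2.317×10^-5 + 1.907×10^-6 + 0.3205 + 0.2104 + 0.001552 = 0.5325 K/W
Q = ΔT/ΣR = (48.8 °C − 14.3 °C)/0.5325 = 64.79 W
From the inner boundary to the phenolic foam/polyurethane foam interface, ΣR_partial = 0.3205 K/W.
T_interface = T_in − Q·ΣR_partial = 48.8 °C − (64.79)(0.3205) = 28.0 °C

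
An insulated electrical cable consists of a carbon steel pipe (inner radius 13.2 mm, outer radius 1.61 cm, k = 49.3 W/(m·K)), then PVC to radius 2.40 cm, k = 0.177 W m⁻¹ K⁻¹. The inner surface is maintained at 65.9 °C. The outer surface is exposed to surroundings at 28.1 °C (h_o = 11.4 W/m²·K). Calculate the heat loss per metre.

Resistance network (inner→outer):
  R'_carbon steel = ln(0.0161/0.0132)/(2πk) = 0.1986/(2π·49.3) = 6.411×10^-4 m·K/W
  R'_PVC = ln(0.0240/0.0161)/(2πk) = 0.3992/(2π·0.177) = 0.3590 m·K/W
  R'_conv,out = 1/(2πr h) = 1/(2π·0.0240·11.4) = 0.5817 m·K/W
ΣR = 6.411×10^-4 + 0.3590 + 0.5817 = 0.9413 m·K/W
Q' = ΔT/ΣR = (65.9 °C − 28.1 °C)/0.9413 = 40.2 W/m

Q' = 40.2 W/m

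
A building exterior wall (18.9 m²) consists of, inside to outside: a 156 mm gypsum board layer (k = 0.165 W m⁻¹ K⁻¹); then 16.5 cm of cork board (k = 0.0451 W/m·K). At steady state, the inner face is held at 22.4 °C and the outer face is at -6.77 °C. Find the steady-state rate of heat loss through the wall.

Q = 120 W

Resistance network (inner→outer):
  R_gypsum board = L/(kA) = 0.156/(0.165·18.9) = 0.05002 K/W
  R_cork board = L/(kA) = 0.165/(0.0451·18.9) = 0.1936 K/W
ΣR = 0.05002 + 0.1936 = 0.2436 K/W
Q = ΔT/ΣR = (22.4 °C − -6.77 °C)/0.2436 = 120 W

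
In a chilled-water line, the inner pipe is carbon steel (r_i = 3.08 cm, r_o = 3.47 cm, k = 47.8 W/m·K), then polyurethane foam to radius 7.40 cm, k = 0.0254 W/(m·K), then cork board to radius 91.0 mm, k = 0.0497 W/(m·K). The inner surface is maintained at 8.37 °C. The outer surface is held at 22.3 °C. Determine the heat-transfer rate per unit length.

Series thermal resistances, inner to outer:
  R'_carbon steel = ln(0.0347/0.0308)/(2πk) = 0.1192/(2π·47.8) = 3.970×10^-4 m·K/W
  R'_polyurethane foam = ln(0.0740/0.0347)/(2πk) = 0.7573/(2π·0.0254) = 4.745 m·K/W
  R'_cork board = ln(0.0910/0.0740)/(2πk) = 0.2068/(2π·0.0497) = 0.6622 m·K/W
ΣR = 3.970×10^-4 + 4.745 + 0.6622 = 5.408 m·K/W
Q' = ΔT/ΣR = (8.37 °C − 22.3 °C)/5.408 = -2.58 W/m
(Negative Q' ⇒ heat flows inward; heat gain = 2.58 W/m.)

Q' = 2.58 W/m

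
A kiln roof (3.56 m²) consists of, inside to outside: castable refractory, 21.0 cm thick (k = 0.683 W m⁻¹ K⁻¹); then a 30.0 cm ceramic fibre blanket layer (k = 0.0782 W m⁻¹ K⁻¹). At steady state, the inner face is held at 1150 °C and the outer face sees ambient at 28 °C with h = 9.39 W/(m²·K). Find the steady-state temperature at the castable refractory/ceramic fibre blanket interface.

Resistance network (inner→outer):
  R_castable refractory = L/(kA) = 0.210/(0.683·3.56) = 0.08637 K/W
  R_ceramic fibre blanket = L/(kA) = 0.300/(0.0782·3.56) = 1.078 K/W
  R_conv,out = 1/(hA) = 1/(9.39·3.56) = 0.02991 K/W
ΣR = 0.08637 + 1.078 + 0.02991 = 1.194 K/W
Q = ΔT/ΣR = (1150 °C − 28 °C)/1.194 = 939.7 W
From the inner boundary to the castable refractory/ceramic fibre blanket interface, ΣR_partial = 0.08637 K/W.
T_interface = T_in − Q·ΣR_partial = 1150 °C − (939.7)(0.08637) = 1069 °C

T = 1069 °C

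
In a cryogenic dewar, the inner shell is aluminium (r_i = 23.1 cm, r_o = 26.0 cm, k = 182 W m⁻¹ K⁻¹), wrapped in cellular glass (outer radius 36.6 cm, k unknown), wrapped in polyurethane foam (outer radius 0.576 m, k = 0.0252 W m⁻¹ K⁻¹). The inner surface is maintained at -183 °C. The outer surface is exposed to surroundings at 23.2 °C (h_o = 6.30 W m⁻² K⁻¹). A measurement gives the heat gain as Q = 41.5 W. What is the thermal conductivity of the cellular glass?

k = 0.0497 W/m·K

ΣR = ΔT/Q = |-183 − 23.2|/41.5 = 4.969 K/W
Known resistances:
  R_aluminium = (1/0.231 − 1/0.260)/(4πk) = 0.4829/(4π·182) = 2.111×10^-4 K/W
  R_polyurethane foam = (1/0.366 − 1/0.576)/(4πk) = 0.9961/(4π·0.0252) = 3.146 K/W
  R_conv,out = 1/(4πr²h) = 1/(4π·0.576²·6.30) = 0.03807 K/W
R_cellular glass = ΣR − ΣR_known = 4.969 − 3.184 = 1.785 K/W
(1/r₁−1/r₂)/(4πk) = 1.785 ⇒ k = 1.114/(4π·1.785) = 0.0497 W/m·K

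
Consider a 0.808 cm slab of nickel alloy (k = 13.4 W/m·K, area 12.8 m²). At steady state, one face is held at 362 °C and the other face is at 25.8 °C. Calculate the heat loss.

Q = 7140 kW

Q = kA·ΔT/L = 13.4 × 12.8 × |362 °C − 25.8 °C| / 0.00808 = 7.14×10^6 W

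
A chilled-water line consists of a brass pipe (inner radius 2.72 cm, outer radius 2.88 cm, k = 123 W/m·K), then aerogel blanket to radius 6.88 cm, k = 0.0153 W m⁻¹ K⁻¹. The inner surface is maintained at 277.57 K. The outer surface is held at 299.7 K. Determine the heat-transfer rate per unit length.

Treat each layer as a resistance in series:
  R'_brass = ln(0.0288/0.0272)/(2πk) = 0.05716/(2π·123) = 7.396×10^-5 m·K/W
  R'_aerogel blanket = ln(0.0688/0.0288)/(2πk) = 0.8708/(2π·0.0153) = 9.059 m·K/W
ΣR = 7.396×10^-5 + 9.059 = 9.059 m·K/W
Q' = ΔT/ΣR = (277.57 K − 299.7 K)/9.059 = -2.44 W/m
(Negative Q' ⇒ heat flows inward; heat gain = 2.44 W/m.)

Q' = 2.44 W/m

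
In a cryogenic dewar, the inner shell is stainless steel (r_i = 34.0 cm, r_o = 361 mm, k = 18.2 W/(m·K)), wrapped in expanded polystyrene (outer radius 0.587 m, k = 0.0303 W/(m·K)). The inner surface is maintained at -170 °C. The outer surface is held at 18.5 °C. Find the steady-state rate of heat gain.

Resistance network (inner→outer):
  R_stainless steel = (1/0.340 − 1/0.361)/(4πk) = 0.1711/(4π·18.2) = 7.481×10^-4 K/W
  R_expanded polystyrene = (1/0.361 − 1/0.587)/(4πk) = 1.067/(4π·0.0303) = 2.801 K/W
ΣR = 7.481×10^-4 + 2.801 = 2.802 K/W
Q = ΔT/ΣR = (-170 °C − 18.5 °C)/2.802 = -67.3 W
(Negative Q ⇒ heat flows inward; heat gain = 67.3 W.)

Q = 67.3 W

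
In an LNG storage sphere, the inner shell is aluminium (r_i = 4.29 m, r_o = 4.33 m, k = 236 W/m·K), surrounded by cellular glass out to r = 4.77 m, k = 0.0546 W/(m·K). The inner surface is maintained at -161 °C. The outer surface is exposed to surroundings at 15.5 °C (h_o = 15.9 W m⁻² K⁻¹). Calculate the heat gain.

Treat each layer as a resistance in series:
  R_aluminium = (1/4.29 − 1/4.33)/(4πk) = 0.002153/(4π·236) = 7.261×10^-7 K/W
  R_cellular glass = (1/4.33 − 1/4.77)/(4πk) = 0.02130/(4π·0.0546) = 0.03105 K/W
  R_conv,out = 1/(4πr²h) = 1/(4π·4.77²·15.9) = 2.200×10^-4 K/W
ΣR = 7.261×10^-7 + 0.03105 + 2.200×10^-4 = 0.03127 K/W
Q = ΔT/ΣR = (-161 °C − 15.5 °C)/0.03127 = -5640 W
(Negative Q ⇒ heat flows inward; heat gain = 5640 W.)

Q = 5.64 kW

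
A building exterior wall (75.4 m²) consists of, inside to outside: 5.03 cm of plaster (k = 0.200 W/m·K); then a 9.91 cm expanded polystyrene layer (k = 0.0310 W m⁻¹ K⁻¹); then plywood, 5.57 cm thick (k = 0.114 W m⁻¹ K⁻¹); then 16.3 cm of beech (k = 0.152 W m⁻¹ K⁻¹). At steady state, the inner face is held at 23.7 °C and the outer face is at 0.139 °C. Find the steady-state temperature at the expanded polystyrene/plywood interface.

Series thermal resistances, inner to outer:
  R_plaster = L/(kA) = 0.0503/(0.200·75.4) = 0.003336 K/W
  R_expanded polystyrene = L/(kA) = 0.0991/(0.0310·75.4) = 0.04240 K/W
  R_plywood = L/(kA) = 0.0557/(0.114·75.4) = 0.006480 K/W
  R_beech = L/(kA) = 0.163/(0.152·75.4) = 0.01422 K/W
ΣR = 0.003336 + 0.04240 + 0.006480 + 0.01422 = 0.06644 K/W
Q = ΔT/ΣR = (23.7 °C − 0.139 °C)/0.06644 = 354.6 W
From the inner boundary to the expanded polystyrene/plywood interface, ΣR_partial = 0.04574 K/W.
T_interface = T_in − Q·ΣR_partial = 23.7 °C − (354.6)(0.04574) = 7.48 °C

T = 7.48 °C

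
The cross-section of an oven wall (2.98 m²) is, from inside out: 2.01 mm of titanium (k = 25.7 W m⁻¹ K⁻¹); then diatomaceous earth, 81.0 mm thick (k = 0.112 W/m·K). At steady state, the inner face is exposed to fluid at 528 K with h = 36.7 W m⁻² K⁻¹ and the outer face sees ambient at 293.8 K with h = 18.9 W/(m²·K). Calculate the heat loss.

Q = 869 W

Series thermal resistances, inner to outer:
  R_conv,in = 1/(hA) = 1/(36.7·2.98) = 0.009144 K/W
  R_titanium = L/(kA) = 0.00201/(25.7·2.98) = 2.625×10^-5 K/W
  R_diatomaceous earth = L/(kA) = 0.0810/(0.112·2.98) = 0.2427 K/W
  R_conv,out = 1/(hA) = 1/(18.9·2.98) = 0.01776 K/W
ΣR = 0.009144 + 2.625×10^-5 + 0.2427 + 0.01776 = 0.2696 K/W
Q = ΔT/ΣR = (528 K − 293.8 K)/0.2696 = 869 W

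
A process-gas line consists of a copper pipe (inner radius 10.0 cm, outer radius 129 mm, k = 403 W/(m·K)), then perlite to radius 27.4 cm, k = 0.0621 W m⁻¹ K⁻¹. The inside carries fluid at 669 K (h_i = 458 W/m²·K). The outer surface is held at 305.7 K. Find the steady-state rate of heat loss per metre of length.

Series thermal resistances, inner to outer:
  R'_conv,in = 1/(2πr h) = 1/(2π·0.100·458) = 0.003475 m·K/W
  R'_copper = ln(0.129/0.100)/(2πk) = 0.2546/(2π·403) = 1.006×10^-4 m·K/W
  R'_perlite = ln(0.274/0.129)/(2πk) = 0.7533/(2π·0.0621) = 1.931 m·K/W
ΣR = 0.003475 + 1.006×10^-4 + 1.931 = 1.935 m·K/W
Q' = ΔT/ΣR = (669 K − 305.7 K)/1.935 = 188 W/m

Q' = 188 W/m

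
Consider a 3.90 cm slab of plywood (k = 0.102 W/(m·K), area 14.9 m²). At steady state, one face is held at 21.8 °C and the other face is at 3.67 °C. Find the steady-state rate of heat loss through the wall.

Q = kA·ΔT/L = 0.102 × 14.9 × |21.8 °C − 3.67 °C| / 0.0390 = 707 W

Q = 707 W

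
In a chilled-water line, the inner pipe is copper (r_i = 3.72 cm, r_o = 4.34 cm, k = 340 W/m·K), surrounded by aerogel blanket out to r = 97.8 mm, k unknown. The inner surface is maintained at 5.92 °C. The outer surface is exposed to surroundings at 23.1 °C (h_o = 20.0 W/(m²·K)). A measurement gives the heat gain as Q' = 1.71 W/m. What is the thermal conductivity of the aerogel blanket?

k = 0.0130 W/m·K

ΣR = ΔT/Q' = |5.92 − 23.1|/1.71 = 10.05 m·K/W
Known resistances:
  R'_copper = ln(0.0434/0.0372)/(2πk) = 0.1542/(2π·340) = 7.216×10^-5 m·K/W
  R'_conv,out = 1/(2πr h) = 1/(2π·0.0978·20.0) = 0.08137 m·K/W
R_aerogel blanket = ΣR − ΣR_known = 10.05 − 0.08144 = 9.969 m·K/W
ln(r₂/r₁)/(2πk) = 9.969 ⇒ k = 0.8125/(2π·9.969) = 0.0130 W/m·K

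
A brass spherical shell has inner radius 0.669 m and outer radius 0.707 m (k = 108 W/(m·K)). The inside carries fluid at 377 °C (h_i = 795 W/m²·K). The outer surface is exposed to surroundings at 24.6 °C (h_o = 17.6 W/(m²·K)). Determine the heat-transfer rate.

Q = 37.8 kW

Series thermal resistances, inner to outer:
  R_conv,in = 1/(4πr²h) = 1/(4π·0.669²·795) = 2.237×10^-4 K/W
  R_brass = (1/0.669 − 1/0.707)/(4πk) = 0.08034/(4π·108) = 5.920×10^-5 K/W
  R_conv,out = 1/(4πr²h) = 1/(4π·0.707²·17.6) = 0.009046 K/W
ΣR = 2.237×10^-4 + 5.920×10^-5 + 0.009046 = 0.009329 K/W
Q = ΔT/ΣR = (377 °C − 24.6 °C)/0.009329 = 37800 W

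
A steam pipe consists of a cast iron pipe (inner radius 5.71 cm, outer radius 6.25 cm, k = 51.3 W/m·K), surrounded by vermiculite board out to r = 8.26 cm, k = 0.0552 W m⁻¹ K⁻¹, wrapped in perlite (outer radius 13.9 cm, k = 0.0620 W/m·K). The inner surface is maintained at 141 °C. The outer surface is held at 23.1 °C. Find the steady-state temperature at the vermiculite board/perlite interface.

Series thermal resistances, inner to outer:
  R'_cast iron = ln(0.0625/0.0571)/(2πk) = 0.09036/(2π·51.3) = 2.803×10^-4 m·K/W
  R'_vermiculite board = ln(0.0826/0.0625)/(2πk) = 0.2788/(2π·0.0552) = 0.8040 m·K/W
  R'_perlite = ln(0.139/0.0826)/(2πk) = 0.5205/(2π·0.0620) = 1.336 m·K/W
ΣR = 2.803×10^-4 + 0.8040 + 1.336 = 2.140 m·K/W
Q' = ΔT/ΣR = (141 °C − 23.1 °C)/2.140 = 55.09 W/m
From the inner boundary to the vermiculite board/perlite interface, ΣR_partial = 0.8043 m·K/W.
T_interface = T_in − Q'·ΣR_partial = 141 °C − (55.09)(0.8043) = 96.7 °C

T = 96.7 °C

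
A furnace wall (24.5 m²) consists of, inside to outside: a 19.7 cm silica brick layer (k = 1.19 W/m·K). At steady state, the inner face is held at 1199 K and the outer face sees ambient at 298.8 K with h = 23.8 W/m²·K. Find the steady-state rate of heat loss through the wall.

Treat each layer as a resistance in series:
  R_silica brick = L/(kA) = 0.197/(1.19·24.5) = 0.006757 K/W
  R_conv,out = 1/(hA) = 1/(23.8·24.5) = 0.001715 K/W
ΣR = 0.006757 + 0.001715 = 0.008472 K/W
Q = ΔT/ΣR = (1199 K − 298.8 K)/0.008472 = 1.06×10^5 W

Q = 1.06×10^5 W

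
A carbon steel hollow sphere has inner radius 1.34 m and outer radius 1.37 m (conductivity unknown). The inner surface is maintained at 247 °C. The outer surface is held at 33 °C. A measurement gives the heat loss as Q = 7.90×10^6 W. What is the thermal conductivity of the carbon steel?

k = 48.0 W/m·K

ΣR = ΔT/Q = |247 − 33|/7.90×10^6 = 2.709×10^-5 K/W
(1/r₁−1/r₂)/(4πk) = 2.709×10^-5 ⇒ k = 0.01634/(4π·2.709×10^-5) = 48.0 W/m·K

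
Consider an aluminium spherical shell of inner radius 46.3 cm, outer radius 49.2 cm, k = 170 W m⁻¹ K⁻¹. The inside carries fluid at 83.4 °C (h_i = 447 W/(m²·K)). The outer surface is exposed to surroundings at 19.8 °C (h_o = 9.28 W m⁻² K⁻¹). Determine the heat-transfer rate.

Q = 1750 W

Treat each layer as a resistance in series:
  R_conv,in = 1/(4πr²h) = 1/(4π·0.463²·447) = 8.305×10^-4 K/W
  R_aluminium = (1/0.463 − 1/0.492)/(4πk) = 0.1273/(4π·170) = 5.959×10^-5 K/W
  R_conv,out = 1/(4πr²h) = 1/(4π·0.492²·9.28) = 0.03543 K/W
ΣR = 8.305×10^-4 + 5.959×10^-5 + 0.03543 = 0.03632 K/W
Q = ΔT/ΣR = (83.4 °C − 19.8 °C)/0.03632 = 1750 W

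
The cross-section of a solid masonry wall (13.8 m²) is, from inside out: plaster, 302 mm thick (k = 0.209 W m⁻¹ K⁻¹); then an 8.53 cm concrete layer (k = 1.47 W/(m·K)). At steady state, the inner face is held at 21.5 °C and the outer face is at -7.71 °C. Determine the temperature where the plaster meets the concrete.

T = -6.58 °C

Series thermal resistances, inner to outer:
  R_plaster = L/(kA) = 0.302/(0.209·13.8) = 0.1047 K/W
  R_concrete = L/(kA) = 0.0853/(1.47·13.8) = 0.004205 K/W
ΣR = 0.1047 + 0.004205 = 0.1089 K/W
Q = ΔT/ΣR = (21.5 °C − -7.71 °C)/0.1089 = 268.2 W
From the inner boundary to the plaster/concrete interface, ΣR_partial = 0.1047 K/W.
T_interface = T_in − Q·ΣR_partial = 21.5 °C − (268.2)(0.1047) = -6.58 °C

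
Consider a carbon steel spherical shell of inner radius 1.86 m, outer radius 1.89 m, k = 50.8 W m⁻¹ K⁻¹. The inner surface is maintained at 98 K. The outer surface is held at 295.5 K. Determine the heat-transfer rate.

Q = 4πk·ΔT/(1/r₁ − 1/r₂) = 4π × 50.8 × 197.5 / (1/1.86 − 1/1.89) = 1.48×10^7 W

Q = 14800 kW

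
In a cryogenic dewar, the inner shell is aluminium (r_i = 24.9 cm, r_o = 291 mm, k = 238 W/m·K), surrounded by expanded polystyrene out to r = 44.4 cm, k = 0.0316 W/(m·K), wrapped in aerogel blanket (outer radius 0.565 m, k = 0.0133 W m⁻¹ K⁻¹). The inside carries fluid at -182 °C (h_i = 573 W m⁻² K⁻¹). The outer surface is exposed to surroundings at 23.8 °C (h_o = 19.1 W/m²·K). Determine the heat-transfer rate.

Treat each layer as a resistance in series:
  R_conv,in = 1/(4πr²h) = 1/(4π·0.249²·573) = 0.002240 K/W
  R_aluminium = (1/0.249 − 1/0.291)/(4πk) = 0.5796/(4π·238) = 1.938×10^-4 K/W
  R_expanded polystyrene = (1/0.291 − 1/0.444)/(4πk) = 1.184/(4π·0.0316) = 2.982 K/W
  R_aerogel blanket = (1/0.444 − 1/0.565)/(4πk) = 0.4823/(4π·0.0133) = 2.886 K/W
  R_conv,out = 1/(4πr²h) = 1/(4π·0.565²·19.1) = 0.01305 K/W
ΣR = 0.002240 + 1.938×10^-4 + 2.982 + 2.886 + 0.01305 = 5.883 K/W
Q = ΔT/ΣR = (-182 °C − 23.8 °C)/5.883 = -35.0 W
(Negative Q ⇒ heat flows inward; heat gain = 35.0 W.)

Q = 35.0 W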